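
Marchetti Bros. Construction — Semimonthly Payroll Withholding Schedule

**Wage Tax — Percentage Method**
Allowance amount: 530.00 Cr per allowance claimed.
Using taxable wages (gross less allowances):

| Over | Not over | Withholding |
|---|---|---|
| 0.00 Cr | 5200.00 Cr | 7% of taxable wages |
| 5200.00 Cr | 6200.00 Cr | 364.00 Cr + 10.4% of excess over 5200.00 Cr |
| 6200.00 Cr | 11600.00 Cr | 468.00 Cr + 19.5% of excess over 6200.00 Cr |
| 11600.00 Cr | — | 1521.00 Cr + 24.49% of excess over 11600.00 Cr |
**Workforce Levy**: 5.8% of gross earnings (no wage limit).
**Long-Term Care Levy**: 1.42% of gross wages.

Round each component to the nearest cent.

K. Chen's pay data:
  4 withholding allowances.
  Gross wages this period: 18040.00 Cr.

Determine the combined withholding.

3881.46 Cr

Wage Tax: taxable = 18040.00 Cr − 4×530.00 Cr = 15920.00 Cr
  1521.00 Cr + 24.49% × (15920.00 Cr − 11600.00 Cr) = 1521.00 Cr + 24.49% × 4320.00 Cr = 2578.97 Cr
Workforce Levy: 5.8% × 18040.00 Cr = 1046.32 Cr
Long-Term Care Levy: 1.42% × 18040.00 Cr = 256.17 Cr
Total: 2578.97 Cr + 1046.32 Cr + 256.17 Cr = 3881.46 Cr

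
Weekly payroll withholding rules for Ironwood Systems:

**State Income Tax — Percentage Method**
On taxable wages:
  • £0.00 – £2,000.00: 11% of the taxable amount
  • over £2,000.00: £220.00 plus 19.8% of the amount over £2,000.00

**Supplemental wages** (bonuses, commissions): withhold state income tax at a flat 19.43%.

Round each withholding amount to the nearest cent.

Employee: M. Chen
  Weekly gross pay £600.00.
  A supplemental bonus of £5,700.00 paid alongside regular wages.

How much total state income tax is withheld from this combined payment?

£1,173.51

State Income Tax: taxable = £600.00
  11% × £600.00 = £66.00
Supplemental (19.43% flat on bonus): 19.43% × £5,700.00 = £1,107.51
Total state income tax: £66.00 + £1,107.51 = £1,173.51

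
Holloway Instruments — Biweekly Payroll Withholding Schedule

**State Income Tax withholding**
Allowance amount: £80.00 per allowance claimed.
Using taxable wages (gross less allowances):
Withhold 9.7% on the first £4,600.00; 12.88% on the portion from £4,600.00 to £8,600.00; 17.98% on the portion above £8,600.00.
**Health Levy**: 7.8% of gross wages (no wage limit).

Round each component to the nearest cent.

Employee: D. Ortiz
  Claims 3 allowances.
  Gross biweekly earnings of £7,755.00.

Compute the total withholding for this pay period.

State Income Tax: taxable = £7,755.00 − 3×£80.00 = £7,515.00
  £446.20 + 12.88% × (£7,515.00 − £4,600.00) = £446.20 + 12.88% × £2,915.00 = £821.65
Health Levy: 7.8% × £7,755.00 = £604.89
Total: £821.65 + £604.89 = £1,426.54

£1,426.54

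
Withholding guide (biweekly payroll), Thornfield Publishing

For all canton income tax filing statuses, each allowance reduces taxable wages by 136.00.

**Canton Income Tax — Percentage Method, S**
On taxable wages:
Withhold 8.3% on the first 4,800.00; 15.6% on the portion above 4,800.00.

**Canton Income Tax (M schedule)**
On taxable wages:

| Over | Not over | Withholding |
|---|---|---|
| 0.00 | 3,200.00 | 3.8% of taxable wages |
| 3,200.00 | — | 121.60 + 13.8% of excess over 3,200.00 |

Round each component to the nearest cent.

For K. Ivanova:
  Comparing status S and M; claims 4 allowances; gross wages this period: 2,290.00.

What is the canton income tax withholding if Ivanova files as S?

144.92

Canton Income Tax (S): taxable = 2,290.00 − 4×136.00 = 1,746.00
  8.3% × 1,746.00 = 144.92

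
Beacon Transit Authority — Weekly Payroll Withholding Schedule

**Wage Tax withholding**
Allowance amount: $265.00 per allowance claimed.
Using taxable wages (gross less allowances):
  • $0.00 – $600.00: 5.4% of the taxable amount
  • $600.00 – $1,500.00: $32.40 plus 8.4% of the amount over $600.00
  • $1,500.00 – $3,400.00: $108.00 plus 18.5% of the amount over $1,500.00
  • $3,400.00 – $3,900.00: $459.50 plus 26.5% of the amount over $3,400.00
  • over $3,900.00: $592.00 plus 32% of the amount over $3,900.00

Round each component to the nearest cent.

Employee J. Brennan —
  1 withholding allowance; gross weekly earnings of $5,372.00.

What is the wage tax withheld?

$978.24

Wage Tax: taxable = $5,372.00 − 1×$265.00 = $5,107.00
  $592.00 + 32% × ($5,107.00 − $3,900.00) = $592.00 + 32% × $1,207.00 = $978.24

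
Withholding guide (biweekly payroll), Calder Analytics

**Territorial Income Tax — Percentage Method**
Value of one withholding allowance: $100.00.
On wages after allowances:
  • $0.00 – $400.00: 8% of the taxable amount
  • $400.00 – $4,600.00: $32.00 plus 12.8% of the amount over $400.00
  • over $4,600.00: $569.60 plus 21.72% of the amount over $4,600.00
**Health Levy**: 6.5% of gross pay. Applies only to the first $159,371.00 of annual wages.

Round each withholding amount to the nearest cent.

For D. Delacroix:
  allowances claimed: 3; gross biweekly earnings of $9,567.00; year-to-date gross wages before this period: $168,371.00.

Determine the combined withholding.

Territorial Income Tax: taxable = $9,567.00 − 3×$100.00 = $9,267.00
  $569.60 + 21.72% × ($9,267.00 − $4,600.00) = $569.60 + 21.72% × $4,667.00 = $1,583.27
Health Levy: YTD $168,371.00 ≥ cap $159,371.00 → $0.00
Total: $1,583.27 + $0.00 = $1,583.27

$1,583.27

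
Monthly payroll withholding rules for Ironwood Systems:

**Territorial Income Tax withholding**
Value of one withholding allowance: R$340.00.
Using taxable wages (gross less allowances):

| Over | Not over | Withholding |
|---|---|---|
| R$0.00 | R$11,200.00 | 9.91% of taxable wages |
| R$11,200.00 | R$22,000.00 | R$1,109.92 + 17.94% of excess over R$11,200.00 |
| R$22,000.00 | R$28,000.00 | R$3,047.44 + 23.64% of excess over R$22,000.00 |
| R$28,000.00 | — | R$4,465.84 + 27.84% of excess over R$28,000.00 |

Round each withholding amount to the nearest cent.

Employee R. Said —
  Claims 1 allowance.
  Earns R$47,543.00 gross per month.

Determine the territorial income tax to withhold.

R$9,811.96

Territorial Income Tax: taxable = R$47,543.00 − 1×R$340.00 = R$47,203.00
  R$4,465.84 + 27.84% × (R$47,203.00 − R$28,000.00) = R$4,465.84 + 27.84% × R$19,203.00 = R$9,811.96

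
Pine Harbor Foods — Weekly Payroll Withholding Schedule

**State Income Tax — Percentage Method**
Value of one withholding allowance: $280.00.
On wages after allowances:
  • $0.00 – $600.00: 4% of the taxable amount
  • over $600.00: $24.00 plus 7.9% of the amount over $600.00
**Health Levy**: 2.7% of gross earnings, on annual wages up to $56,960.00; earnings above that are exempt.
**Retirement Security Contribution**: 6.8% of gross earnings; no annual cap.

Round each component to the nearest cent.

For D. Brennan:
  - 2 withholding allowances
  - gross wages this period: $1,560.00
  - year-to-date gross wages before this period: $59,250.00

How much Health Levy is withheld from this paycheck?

$0.00

Health Levy: YTD $59,250.00 ≥ cap $56,960.00 → $0.00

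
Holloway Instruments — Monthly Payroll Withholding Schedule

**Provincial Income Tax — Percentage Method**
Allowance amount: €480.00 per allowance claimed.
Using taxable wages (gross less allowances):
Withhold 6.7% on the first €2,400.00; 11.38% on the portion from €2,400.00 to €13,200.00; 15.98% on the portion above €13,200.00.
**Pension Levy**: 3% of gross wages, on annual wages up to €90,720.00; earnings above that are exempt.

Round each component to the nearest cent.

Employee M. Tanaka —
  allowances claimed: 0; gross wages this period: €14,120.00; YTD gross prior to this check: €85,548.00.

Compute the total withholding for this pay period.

€1,692.02

Provincial Income Tax: taxable = €14,120.00
  €1,389.84 + 15.98% × (€14,120.00 − €13,200.00) = €1,389.84 + 15.98% × €920.00 = €1,536.86
Pension Levy: cap €90,720.00 − YTD €85,548.00 = €5,172.00 subject; 3% × €5,172.00 = €155.16
Total: €1,536.86 + €155.16 = €1,692.02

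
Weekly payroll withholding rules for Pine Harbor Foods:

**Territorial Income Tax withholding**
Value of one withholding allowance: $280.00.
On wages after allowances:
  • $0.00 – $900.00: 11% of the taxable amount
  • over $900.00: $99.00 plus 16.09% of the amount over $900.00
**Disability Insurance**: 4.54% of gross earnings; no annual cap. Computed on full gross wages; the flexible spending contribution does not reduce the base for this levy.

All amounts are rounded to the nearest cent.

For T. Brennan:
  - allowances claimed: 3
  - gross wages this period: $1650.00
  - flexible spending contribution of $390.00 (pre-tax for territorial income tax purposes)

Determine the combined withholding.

Territorial Income Tax: taxable = $1650.00 − $390.00 − 3×$280.00 = $420.00
  11% × $420.00 = $46.20
Disability Insurance: 4.54% × $1650.00 = $74.91
Total: $46.20 + $74.91 = $121.11

$121.11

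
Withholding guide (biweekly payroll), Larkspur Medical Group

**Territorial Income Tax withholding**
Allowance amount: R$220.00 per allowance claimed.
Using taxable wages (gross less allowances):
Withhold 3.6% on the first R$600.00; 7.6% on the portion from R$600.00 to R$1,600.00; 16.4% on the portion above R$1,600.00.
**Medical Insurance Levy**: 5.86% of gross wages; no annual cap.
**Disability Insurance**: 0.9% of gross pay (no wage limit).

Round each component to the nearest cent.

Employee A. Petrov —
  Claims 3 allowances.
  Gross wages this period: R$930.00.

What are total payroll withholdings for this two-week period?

R$72.59

Territorial Income Tax: taxable = R$930.00 − 3×R$220.00 = R$270.00
  3.6% × R$270.00 = R$9.72
Medical Insurance Levy: 5.86% × R$930.00 = R$54.50
Disability Insurance: 0.9% × R$930.00 = R$8.37
Total: R$9.72 + R$54.50 + R$8.37 = R$72.59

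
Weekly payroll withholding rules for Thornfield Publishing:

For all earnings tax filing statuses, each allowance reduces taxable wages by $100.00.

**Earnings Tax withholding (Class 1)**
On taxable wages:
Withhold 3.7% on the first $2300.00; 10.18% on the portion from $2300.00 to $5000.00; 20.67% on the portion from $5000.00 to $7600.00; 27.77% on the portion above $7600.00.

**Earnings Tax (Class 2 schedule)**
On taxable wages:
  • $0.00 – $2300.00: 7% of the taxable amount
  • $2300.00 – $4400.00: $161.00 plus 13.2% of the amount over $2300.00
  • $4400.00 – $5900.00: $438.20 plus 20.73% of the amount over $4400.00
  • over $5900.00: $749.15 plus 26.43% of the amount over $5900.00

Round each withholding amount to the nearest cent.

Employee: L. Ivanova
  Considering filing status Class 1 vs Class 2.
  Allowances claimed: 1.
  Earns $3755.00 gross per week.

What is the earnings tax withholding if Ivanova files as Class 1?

$223.04

Earnings Tax (Class 1): taxable = $3755.00 − 1×$100.00 = $3655.00
  $85.10 + 10.18% × ($3655.00 − $2300.00) = $85.10 + 10.18% × $1355.00 = $223.04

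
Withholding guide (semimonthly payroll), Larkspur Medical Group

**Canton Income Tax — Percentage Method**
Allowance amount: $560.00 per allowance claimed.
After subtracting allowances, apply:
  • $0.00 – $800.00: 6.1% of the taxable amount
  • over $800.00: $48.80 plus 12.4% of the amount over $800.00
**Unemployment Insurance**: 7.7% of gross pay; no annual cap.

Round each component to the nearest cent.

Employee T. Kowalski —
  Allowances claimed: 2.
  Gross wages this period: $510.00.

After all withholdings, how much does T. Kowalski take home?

$470.73

Canton Income Tax: taxable = $510.00 − 2×$560.00 = $-610.00
  Taxable ≤ 0 → $0.00
Unemployment Insurance: 7.7% × $510.00 = $39.27
Total withheld: $0.00 + $39.27 = $39.27
Net pay: $510.00 − $39.27 = $470.73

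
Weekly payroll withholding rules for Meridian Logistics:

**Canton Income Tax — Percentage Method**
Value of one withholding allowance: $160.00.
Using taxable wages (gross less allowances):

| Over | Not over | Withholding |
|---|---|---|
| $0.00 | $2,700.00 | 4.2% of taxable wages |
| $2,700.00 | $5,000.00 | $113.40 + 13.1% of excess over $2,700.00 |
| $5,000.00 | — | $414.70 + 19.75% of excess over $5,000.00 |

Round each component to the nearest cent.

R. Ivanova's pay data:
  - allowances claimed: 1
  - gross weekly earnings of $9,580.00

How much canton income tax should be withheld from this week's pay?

Canton Income Tax: taxable = $9,580.00 − 1×$160.00 = $9,420.00
  $414.70 + 19.75% × ($9,420.00 − $5,000.00) = $414.70 + 19.75% × $4,420.00 = $1,287.65

$1,287.65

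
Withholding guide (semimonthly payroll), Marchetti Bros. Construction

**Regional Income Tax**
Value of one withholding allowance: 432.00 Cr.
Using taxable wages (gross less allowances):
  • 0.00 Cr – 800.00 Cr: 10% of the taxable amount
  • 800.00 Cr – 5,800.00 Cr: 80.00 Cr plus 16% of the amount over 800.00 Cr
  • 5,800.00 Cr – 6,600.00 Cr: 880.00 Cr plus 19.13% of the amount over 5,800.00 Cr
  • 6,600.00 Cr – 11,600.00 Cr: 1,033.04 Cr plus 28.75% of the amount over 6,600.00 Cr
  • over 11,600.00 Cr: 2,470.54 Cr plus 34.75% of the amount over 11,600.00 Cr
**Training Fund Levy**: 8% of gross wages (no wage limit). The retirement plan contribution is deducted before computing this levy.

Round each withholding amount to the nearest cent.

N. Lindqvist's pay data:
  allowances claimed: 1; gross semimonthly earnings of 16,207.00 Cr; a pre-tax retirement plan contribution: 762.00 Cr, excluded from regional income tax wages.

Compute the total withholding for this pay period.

Regional Income Tax: taxable = 16,207.00 Cr − 762.00 Cr − 1×432.00 Cr = 15,013.00 Cr
  2,470.54 Cr + 34.75% × (15,013.00 Cr − 11,600.00 Cr) = 2,470.54 Cr + 34.75% × 3,413.00 Cr = 3,656.56 Cr
Training Fund Levy: 8% × 15,445.00 Cr = 1,235.60 Cr
Total: 3,656.56 Cr + 1,235.60 Cr = 4,892.16 Cr

4,892.16 Cr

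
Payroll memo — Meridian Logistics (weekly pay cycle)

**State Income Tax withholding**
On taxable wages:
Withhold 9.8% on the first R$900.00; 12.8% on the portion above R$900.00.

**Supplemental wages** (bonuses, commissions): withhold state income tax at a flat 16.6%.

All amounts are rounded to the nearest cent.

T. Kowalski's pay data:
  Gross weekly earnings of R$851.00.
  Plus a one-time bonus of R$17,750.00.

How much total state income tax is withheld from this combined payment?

State Income Tax: taxable = R$851.00
  9.8% × R$851.00 = R$83.40
Supplemental (16.6% flat on bonus): 16.6% × R$17,750.00 = R$2,946.50
Total state income tax: R$83.40 + R$2,946.50 = R$3,029.90

R$3,029.90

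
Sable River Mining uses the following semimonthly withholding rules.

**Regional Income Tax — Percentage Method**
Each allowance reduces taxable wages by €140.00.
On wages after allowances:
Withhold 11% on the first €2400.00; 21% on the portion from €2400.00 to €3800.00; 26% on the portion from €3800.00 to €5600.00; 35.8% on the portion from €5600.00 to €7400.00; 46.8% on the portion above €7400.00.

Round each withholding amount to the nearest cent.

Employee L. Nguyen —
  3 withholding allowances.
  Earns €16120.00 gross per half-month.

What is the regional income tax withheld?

€5554.80

Regional Income Tax: taxable = €16120.00 − 3×€140.00 = €15700.00
  €1670.40 + 46.8% × (€15700.00 − €7400.00) = €1670.40 + 46.8% × €8300.00 = €5554.80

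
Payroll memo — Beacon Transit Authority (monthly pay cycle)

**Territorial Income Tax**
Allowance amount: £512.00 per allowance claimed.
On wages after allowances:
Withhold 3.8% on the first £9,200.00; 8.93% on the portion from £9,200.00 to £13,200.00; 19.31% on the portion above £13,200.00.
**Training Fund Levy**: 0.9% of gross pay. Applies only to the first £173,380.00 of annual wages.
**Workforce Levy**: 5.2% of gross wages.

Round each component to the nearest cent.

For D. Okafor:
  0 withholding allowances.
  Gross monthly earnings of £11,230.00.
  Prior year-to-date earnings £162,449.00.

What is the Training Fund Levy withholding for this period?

Training Fund Levy: cap £173,380.00 − YTD £162,449.00 = £10,931.00 subject; 0.9% × £10,931.00 = £98.38

£98.38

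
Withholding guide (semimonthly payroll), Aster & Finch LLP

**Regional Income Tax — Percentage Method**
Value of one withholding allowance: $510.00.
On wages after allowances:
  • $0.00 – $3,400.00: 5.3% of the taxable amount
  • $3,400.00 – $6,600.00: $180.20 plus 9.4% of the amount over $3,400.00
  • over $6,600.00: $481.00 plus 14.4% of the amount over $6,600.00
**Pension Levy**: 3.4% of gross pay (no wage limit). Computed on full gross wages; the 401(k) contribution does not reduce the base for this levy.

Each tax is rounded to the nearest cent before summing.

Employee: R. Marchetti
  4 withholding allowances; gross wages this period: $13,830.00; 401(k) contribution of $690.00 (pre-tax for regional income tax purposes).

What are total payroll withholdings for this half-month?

$1,599.22

Regional Income Tax: taxable = $13,830.00 − $690.00 − 4×$510.00 = $11,100.00
  $481.00 + 14.4% × ($11,100.00 − $6,600.00) = $481.00 + 14.4% × $4,500.00 = $1,129.00
Pension Levy: 3.4% × $13,830.00 = $470.22
Total: $1,129.00 + $470.22 = $1,599.22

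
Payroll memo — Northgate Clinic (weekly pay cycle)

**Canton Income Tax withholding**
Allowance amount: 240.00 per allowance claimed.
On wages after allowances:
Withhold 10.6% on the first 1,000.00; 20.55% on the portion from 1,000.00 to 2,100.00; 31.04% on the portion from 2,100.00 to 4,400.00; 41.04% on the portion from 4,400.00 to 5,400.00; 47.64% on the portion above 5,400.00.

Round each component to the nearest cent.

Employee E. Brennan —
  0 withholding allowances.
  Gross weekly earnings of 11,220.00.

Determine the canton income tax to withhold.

Canton Income Tax: taxable = 11,220.00
  1,456.37 + 47.64% × (11,220.00 − 5,400.00) = 1,456.37 + 47.64% × 5,820.00 = 4,229.02

4,229.02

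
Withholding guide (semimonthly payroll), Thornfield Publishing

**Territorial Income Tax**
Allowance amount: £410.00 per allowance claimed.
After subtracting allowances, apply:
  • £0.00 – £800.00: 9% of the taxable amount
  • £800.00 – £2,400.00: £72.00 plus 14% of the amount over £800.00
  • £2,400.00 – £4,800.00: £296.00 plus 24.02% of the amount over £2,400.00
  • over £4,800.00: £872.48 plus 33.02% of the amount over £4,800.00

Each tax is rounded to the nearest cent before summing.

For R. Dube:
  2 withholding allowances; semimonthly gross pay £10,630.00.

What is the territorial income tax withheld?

Territorial Income Tax: taxable = £10,630.00 − 2×£410.00 = £9,810.00
  £872.48 + 33.02% × (£9,810.00 − £4,800.00) = £872.48 + 33.02% × £5,010.00 = £2,526.78

£2,526.78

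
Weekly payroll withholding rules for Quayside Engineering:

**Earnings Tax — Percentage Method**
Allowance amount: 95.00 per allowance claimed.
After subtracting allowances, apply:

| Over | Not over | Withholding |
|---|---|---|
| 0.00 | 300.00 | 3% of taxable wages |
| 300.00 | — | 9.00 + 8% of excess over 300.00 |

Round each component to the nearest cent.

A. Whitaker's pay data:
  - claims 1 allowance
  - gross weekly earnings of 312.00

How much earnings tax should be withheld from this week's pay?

6.51

Earnings Tax: taxable = 312.00 − 1×95.00 = 217.00
  3% × 217.00 = 6.51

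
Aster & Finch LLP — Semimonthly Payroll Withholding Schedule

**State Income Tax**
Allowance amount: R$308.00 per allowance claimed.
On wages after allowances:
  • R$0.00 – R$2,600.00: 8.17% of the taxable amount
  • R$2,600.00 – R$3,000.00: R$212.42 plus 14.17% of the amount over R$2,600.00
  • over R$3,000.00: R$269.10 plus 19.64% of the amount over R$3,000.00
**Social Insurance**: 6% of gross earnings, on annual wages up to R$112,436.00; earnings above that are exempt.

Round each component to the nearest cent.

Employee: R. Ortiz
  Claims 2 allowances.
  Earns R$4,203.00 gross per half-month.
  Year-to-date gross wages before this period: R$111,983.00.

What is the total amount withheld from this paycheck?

State Income Tax: taxable = R$4,203.00 − 2×R$308.00 = R$3,587.00
  R$269.10 + 19.64% × (R$3,587.00 − R$3,000.00) = R$269.10 + 19.64% × R$587.00 = R$384.39
Social Insurance: cap R$112,436.00 − YTD R$111,983.00 = R$453.00 subject; 6% × R$453.00 = R$27.18
Total: R$384.39 + R$27.18 = R$411.57

R$411.57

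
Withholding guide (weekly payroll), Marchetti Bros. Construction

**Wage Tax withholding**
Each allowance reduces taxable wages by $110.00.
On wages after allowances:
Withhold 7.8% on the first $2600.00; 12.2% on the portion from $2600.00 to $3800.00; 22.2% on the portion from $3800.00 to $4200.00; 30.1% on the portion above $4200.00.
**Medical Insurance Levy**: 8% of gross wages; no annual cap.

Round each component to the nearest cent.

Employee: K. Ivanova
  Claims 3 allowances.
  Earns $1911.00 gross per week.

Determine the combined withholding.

Wage Tax: taxable = $1911.00 − 3×$110.00 = $1581.00
  7.8% × $1581.00 = $123.32
Medical Insurance Levy: 8% × $1911.00 = $152.88
Total: $123.32 + $152.88 = $276.20

$276.20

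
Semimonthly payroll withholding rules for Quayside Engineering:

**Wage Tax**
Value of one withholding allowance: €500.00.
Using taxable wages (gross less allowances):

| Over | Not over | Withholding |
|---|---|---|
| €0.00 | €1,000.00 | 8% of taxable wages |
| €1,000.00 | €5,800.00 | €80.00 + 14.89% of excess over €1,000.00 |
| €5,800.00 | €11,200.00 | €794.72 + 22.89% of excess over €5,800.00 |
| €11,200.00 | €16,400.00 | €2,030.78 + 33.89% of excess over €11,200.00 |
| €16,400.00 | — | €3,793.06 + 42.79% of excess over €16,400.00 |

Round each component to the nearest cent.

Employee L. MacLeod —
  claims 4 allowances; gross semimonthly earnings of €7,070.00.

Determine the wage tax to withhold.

Wage Tax: taxable = €7,070.00 − 4×€500.00 = €5,070.00
  €80.00 + 14.89% × (€5,070.00 − €1,000.00) = €80.00 + 14.89% × €4,070.00 = €686.02

€686.02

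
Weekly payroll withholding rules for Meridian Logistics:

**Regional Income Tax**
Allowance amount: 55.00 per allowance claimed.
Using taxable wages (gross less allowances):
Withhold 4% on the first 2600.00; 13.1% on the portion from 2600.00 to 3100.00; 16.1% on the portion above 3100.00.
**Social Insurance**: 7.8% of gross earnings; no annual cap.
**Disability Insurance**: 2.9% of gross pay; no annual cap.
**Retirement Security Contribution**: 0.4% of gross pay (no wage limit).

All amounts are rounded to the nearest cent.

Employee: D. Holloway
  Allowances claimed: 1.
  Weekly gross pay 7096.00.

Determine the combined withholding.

Regional Income Tax: taxable = 7096.00 − 1×55.00 = 7041.00
  169.50 + 16.1% × (7041.00 − 3100.00) = 169.50 + 16.1% × 3941.00 = 804.00
Social Insurance: 7.8% × 7096.00 = 553.49
Disability Insurance: 2.9% × 7096.00 = 205.78
Retirement Security Contribution: 0.4% × 7096.00 = 28.38
Total: 804.00 + 553.49 + 205.78 + 28.38 = 1591.65

1591.65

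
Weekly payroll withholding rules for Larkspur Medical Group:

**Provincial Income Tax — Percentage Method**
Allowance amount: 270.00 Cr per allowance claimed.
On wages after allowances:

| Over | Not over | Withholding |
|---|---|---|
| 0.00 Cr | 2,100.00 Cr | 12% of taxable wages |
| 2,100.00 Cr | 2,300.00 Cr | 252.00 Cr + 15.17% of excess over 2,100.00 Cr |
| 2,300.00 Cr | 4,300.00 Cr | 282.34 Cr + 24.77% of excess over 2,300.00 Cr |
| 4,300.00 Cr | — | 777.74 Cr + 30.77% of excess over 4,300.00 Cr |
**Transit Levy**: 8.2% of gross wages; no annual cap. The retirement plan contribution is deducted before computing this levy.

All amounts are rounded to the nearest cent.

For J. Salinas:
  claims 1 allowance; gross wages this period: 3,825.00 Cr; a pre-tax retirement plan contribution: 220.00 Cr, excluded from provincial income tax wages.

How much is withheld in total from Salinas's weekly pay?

834.32 Cr

Provincial Income Tax: taxable = 3,825.00 Cr − 220.00 Cr − 1×270.00 Cr = 3,335.00 Cr
  282.34 Cr + 24.77% × (3,335.00 Cr − 2,300.00 Cr) = 282.34 Cr + 24.77% × 1,035.00 Cr = 538.71 Cr
Transit Levy: 8.2% × 3,605.00 Cr = 295.61 Cr
Total: 538.71 Cr + 295.61 Cr = 834.32 Cr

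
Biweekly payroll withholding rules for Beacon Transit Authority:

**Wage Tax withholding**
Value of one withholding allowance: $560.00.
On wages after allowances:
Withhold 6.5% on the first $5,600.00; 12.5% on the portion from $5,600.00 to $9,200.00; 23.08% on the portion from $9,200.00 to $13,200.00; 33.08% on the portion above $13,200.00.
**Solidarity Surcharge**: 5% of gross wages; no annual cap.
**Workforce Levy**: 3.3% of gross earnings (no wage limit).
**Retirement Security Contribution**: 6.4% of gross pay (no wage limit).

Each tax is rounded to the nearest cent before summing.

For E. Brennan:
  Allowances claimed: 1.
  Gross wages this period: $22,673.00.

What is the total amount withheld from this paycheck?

$8,018.55

Wage Tax: taxable = $22,673.00 − 1×$560.00 = $22,113.00
  $1,737.20 + 33.08% × ($22,113.00 − $13,200.00) = $1,737.20 + 33.08% × $8,913.00 = $4,685.62
Solidarity Surcharge: 5% × $22,673.00 = $1,133.65
Workforce Levy: 3.3% × $22,673.00 = $748.21
Retirement Security Contribution: 6.4% × $22,673.00 = $1,451.07
Total: $4,685.62 + $1,133.65 + $748.21 + $1,451.07 = $8,018.55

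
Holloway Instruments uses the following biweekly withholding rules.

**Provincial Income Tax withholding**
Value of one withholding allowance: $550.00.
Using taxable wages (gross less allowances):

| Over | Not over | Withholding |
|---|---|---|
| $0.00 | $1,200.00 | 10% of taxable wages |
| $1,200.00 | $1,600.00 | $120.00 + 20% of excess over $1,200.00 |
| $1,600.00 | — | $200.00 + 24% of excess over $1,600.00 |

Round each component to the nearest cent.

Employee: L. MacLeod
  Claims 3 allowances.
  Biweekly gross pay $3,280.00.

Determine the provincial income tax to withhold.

$207.20

Provincial Income Tax: taxable = $3,280.00 − 3×$550.00 = $1,630.00
  $200.00 + 24% × ($1,630.00 − $1,600.00) = $200.00 + 24% × $30.00 = $207.20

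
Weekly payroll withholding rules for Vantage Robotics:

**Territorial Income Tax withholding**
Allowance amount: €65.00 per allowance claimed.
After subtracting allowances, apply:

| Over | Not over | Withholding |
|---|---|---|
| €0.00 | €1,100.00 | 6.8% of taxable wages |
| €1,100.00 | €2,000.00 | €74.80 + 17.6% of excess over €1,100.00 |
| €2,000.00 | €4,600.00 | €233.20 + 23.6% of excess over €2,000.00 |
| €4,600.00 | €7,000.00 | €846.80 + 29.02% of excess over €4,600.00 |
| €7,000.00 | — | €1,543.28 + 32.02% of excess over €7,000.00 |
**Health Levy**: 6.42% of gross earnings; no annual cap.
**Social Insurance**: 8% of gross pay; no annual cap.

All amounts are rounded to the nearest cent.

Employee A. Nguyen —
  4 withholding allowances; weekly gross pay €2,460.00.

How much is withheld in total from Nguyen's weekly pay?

€635.13

Territorial Income Tax: taxable = €2,460.00 − 4×€65.00 = €2,200.00
  €233.20 + 23.6% × (€2,200.00 − €2,000.00) = €233.20 + 23.6% × €200.00 = €280.40
Health Levy: 6.42% × €2,460.00 = €157.93
Social Insurance: 8% × €2,460.00 = €196.80
Total: €280.40 + €157.93 + €196.80 = €635.13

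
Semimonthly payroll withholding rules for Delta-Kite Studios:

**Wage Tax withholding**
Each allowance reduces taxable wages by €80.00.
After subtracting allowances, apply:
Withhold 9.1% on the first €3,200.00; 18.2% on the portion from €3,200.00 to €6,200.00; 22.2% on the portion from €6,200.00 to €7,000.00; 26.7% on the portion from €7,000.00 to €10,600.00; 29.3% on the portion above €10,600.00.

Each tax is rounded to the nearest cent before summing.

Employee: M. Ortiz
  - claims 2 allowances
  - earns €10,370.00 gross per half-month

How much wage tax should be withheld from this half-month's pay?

Wage Tax: taxable = €10,370.00 − 2×€80.00 = €10,210.00
  €1,014.80 + 26.7% × (€10,210.00 − €7,000.00) = €1,014.80 + 26.7% × €3,210.00 = €1,871.87

€1,871.87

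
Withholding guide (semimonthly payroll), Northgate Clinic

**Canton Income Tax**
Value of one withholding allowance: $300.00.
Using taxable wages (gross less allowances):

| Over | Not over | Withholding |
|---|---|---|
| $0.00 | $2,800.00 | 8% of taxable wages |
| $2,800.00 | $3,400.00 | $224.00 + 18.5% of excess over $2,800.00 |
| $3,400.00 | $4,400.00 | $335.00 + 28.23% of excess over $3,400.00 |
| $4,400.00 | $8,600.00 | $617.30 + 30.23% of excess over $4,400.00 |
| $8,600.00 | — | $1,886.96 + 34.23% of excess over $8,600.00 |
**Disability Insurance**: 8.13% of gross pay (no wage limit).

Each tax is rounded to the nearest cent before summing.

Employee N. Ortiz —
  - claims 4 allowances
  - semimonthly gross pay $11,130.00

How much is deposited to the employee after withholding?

$7,882.91

Canton Income Tax: taxable = $11,130.00 − 4×$300.00 = $9,930.00
  $1,886.96 + 34.23% × ($9,930.00 − $8,600.00) = $1,886.96 + 34.23% × $1,330.00 = $2,342.22
Disability Insurance: 8.13% × $11,130.00 = $904.87
Total withheld: $2,342.22 + $904.87 = $3,247.09
Net pay: $11,130.00 − $3,247.09 = $7,882.91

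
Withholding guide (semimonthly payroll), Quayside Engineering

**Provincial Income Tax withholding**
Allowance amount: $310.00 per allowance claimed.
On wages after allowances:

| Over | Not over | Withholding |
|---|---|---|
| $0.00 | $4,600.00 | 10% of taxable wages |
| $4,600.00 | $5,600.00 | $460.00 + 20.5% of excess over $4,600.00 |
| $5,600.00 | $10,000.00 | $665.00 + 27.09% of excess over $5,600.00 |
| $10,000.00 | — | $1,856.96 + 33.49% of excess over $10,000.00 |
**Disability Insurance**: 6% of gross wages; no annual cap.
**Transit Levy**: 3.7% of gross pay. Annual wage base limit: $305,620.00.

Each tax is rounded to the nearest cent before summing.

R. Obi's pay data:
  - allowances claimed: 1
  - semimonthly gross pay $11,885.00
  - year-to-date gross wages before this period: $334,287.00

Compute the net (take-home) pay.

$8,787.47

Provincial Income Tax: taxable = $11,885.00 − 1×$310.00 = $11,575.00
  $1,856.96 + 33.49% × ($11,575.00 − $10,000.00) = $1,856.96 + 33.49% × $1,575.00 = $2,384.43
Disability Insurance: 6% × $11,885.00 = $713.10
Transit Levy: YTD $334,287.00 ≥ cap $305,620.00 → $0.00
Total withheld: $2,384.43 + $713.10 + $0.00 = $3,097.53
Net pay: $11,885.00 − $3,097.53 = $8,787.47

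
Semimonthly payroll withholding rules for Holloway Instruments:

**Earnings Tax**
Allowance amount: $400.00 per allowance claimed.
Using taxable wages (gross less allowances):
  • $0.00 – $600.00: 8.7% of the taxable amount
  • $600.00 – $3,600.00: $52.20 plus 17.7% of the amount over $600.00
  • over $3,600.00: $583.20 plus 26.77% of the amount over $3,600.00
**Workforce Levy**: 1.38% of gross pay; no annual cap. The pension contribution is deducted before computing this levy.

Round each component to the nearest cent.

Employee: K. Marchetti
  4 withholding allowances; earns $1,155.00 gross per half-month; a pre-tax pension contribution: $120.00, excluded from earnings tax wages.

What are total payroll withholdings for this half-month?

Earnings Tax: taxable = $1,155.00 − $120.00 − 4×$400.00 = $-565.00
  Taxable ≤ 0 → $0.00
Workforce Levy: 1.38% × $1,035.00 = $14.28
Total: $0.00 + $14.28 = $14.28

$14.28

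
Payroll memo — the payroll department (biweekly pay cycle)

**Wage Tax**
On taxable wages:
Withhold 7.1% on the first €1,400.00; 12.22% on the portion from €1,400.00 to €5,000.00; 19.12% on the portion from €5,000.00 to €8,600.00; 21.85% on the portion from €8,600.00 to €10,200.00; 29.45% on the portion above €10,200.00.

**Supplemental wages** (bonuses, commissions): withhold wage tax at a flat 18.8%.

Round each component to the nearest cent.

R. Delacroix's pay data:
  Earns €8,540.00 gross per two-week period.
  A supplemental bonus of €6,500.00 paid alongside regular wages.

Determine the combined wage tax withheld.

€2,438.17

Wage Tax: taxable = €8,540.00
  €539.32 + 19.12% × (€8,540.00 − €5,000.00) = €539.32 + 19.12% × €3,540.00 = €1,216.17
Supplemental (18.8% flat on bonus): 18.8% × €6,500.00 = €1,222.00
Total wage tax: €1,216.17 + €1,222.00 = €2,438.17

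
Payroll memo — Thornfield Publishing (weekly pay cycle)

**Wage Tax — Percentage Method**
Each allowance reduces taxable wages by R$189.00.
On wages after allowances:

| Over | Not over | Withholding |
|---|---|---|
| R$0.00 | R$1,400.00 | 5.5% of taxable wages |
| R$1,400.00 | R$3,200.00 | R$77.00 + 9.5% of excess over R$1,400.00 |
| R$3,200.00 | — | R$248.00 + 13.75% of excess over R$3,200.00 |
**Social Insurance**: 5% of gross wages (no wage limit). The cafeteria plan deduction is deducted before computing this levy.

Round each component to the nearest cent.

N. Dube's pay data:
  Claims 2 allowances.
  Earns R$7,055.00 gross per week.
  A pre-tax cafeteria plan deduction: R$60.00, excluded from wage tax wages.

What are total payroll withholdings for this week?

Wage Tax: taxable = R$7,055.00 − R$60.00 − 2×R$189.00 = R$6,617.00
  R$248.00 + 13.75% × (R$6,617.00 − R$3,200.00) = R$248.00 + 13.75% × R$3,417.00 = R$717.84
Social Insurance: 5% × R$6,995.00 = R$349.75
Total: R$717.84 + R$349.75 = R$1,067.59

R$1,067.59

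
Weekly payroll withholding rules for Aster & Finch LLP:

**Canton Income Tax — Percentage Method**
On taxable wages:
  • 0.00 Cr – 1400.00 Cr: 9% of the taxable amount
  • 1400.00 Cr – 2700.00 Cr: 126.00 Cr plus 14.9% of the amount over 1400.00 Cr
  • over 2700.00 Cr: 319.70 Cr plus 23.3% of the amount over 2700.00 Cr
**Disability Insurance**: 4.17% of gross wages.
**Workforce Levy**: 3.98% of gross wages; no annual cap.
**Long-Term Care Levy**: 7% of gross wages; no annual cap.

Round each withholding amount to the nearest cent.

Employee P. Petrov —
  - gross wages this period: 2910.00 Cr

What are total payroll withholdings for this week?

Canton Income Tax: taxable = 2910.00 Cr
  319.70 Cr + 23.3% × (2910.00 Cr − 2700.00 Cr) = 319.70 Cr + 23.3% × 210.00 Cr = 368.63 Cr
Disability Insurance: 4.17% × 2910.00 Cr = 121.35 Cr
Workforce Levy: 3.98% × 2910.00 Cr = 115.82 Cr
Long-Term Care Levy: 7% × 2910.00 Cr = 203.70 Cr
Total: 368.63 Cr + 121.35 Cr + 115.82 Cr + 203.70 Cr = 809.50 Cr

809.50 Cr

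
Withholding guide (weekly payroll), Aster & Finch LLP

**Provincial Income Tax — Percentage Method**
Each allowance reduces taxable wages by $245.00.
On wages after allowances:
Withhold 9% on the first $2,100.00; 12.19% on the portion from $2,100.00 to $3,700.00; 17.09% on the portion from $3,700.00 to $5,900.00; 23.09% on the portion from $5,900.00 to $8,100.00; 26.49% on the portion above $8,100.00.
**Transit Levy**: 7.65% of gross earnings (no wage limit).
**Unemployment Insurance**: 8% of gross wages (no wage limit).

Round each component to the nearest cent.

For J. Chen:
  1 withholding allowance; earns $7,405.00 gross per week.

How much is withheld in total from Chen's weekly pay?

Provincial Income Tax: taxable = $7,405.00 − 1×$245.00 = $7,160.00
  $760.02 + 23.09% × ($7,160.00 − $5,900.00) = $760.02 + 23.09% × $1,260.00 = $1,050.95
Transit Levy: 7.65% × $7,405.00 = $566.48
Unemployment Insurance: 8% × $7,405.00 = $592.40
Total: $1,050.95 + $566.48 + $592.40 = $2,209.83

$2,209.83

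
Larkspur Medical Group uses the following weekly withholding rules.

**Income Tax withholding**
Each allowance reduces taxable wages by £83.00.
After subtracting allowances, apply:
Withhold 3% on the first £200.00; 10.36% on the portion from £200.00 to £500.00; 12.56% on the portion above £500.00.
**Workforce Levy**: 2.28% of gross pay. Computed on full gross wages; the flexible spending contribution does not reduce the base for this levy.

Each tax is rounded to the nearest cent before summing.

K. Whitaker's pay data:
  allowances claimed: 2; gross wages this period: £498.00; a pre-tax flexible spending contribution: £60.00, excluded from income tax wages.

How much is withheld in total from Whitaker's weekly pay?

£24.81

Income Tax: taxable = £498.00 − £60.00 − 2×£83.00 = £272.00
  £6.00 + 10.36% × (£272.00 − £200.00) = £6.00 + 10.36% × £72.00 = £13.46
Workforce Levy: 2.28% × £498.00 = £11.35
Total: £13.46 + £11.35 = £24.81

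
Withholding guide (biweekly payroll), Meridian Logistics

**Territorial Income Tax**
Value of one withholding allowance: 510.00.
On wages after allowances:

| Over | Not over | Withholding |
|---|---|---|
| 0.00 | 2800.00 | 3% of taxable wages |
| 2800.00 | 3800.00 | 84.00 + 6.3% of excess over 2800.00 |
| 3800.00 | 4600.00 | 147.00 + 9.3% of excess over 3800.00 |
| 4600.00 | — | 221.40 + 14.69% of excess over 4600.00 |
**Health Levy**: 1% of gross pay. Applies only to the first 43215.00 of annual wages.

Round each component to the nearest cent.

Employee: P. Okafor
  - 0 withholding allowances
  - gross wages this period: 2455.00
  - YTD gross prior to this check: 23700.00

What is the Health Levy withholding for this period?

Health Levy: 1% × 2455.00 = 24.55

24.55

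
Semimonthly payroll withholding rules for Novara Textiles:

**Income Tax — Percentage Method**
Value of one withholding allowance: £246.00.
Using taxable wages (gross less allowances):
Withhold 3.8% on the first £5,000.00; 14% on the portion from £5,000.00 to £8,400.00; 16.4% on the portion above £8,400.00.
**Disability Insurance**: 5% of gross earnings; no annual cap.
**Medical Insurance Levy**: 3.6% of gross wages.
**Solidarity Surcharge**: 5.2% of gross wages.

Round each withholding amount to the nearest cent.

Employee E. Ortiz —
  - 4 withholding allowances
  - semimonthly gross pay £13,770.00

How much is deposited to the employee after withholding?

£10,484.44

Income Tax: taxable = £13,770.00 − 4×£246.00 = £12,786.00
  £666.00 + 16.4% × (£12,786.00 − £8,400.00) = £666.00 + 16.4% × £4,386.00 = £1,385.30
Disability Insurance: 5% × £13,770.00 = £688.50
Medical Insurance Levy: 3.6% × £13,770.00 = £495.72
Solidarity Surcharge: 5.2% × £13,770.00 = £716.04
Total withheld: £1,385.30 + £688.50 + £495.72 + £716.04 = £3,285.56
Net pay: £13,770.00 − £3,285.56 = £10,484.44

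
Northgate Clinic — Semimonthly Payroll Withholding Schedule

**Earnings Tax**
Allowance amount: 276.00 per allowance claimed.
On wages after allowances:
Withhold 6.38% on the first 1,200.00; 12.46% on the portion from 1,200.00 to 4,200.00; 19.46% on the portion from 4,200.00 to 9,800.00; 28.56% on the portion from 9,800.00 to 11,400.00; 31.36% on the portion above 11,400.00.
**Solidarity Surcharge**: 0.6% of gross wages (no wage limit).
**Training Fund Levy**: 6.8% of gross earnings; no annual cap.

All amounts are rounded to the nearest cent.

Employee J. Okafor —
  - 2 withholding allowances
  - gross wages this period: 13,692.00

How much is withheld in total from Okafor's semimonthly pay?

3,555.95

Earnings Tax: taxable = 13,692.00 − 2×276.00 = 13,140.00
  1,997.08 + 31.36% × (13,140.00 − 11,400.00) = 1,997.08 + 31.36% × 1,740.00 = 2,542.74
Solidarity Surcharge: 0.6% × 13,692.00 = 82.15
Training Fund Levy: 6.8% × 13,692.00 = 931.06
Total: 2,542.74 + 82.15 + 931.06 = 3,555.95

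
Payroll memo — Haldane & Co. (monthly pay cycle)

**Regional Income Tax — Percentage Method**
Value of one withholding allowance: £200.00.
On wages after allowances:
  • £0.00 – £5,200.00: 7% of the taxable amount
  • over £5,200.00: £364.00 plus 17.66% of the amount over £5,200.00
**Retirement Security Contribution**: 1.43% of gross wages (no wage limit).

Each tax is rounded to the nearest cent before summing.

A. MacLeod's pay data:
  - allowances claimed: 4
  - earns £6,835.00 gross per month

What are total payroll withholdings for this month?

£609.20

Regional Income Tax: taxable = £6,835.00 − 4×£200.00 = £6,035.00
  £364.00 + 17.66% × (£6,035.00 − £5,200.00) = £364.00 + 17.66% × £835.00 = £511.46
Retirement Security Contribution: 1.43% × £6,835.00 = £97.74
Total: £511.46 + £97.74 = £609.20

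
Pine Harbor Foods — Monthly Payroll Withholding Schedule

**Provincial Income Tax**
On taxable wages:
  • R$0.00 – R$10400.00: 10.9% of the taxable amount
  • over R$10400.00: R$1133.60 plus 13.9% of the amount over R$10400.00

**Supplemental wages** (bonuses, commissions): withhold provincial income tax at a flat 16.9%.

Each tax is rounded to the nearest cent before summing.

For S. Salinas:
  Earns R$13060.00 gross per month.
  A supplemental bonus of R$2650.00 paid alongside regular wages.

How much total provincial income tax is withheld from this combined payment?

Provincial Income Tax: taxable = R$13060.00
  R$1133.60 + 13.9% × (R$13060.00 − R$10400.00) = R$1133.60 + 13.9% × R$2660.00 = R$1503.34
Supplemental (16.9% flat on bonus): 16.9% × R$2650.00 = R$447.85
Total provincial income tax: R$1503.34 + R$447.85 = R$1951.19

R$1951.19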